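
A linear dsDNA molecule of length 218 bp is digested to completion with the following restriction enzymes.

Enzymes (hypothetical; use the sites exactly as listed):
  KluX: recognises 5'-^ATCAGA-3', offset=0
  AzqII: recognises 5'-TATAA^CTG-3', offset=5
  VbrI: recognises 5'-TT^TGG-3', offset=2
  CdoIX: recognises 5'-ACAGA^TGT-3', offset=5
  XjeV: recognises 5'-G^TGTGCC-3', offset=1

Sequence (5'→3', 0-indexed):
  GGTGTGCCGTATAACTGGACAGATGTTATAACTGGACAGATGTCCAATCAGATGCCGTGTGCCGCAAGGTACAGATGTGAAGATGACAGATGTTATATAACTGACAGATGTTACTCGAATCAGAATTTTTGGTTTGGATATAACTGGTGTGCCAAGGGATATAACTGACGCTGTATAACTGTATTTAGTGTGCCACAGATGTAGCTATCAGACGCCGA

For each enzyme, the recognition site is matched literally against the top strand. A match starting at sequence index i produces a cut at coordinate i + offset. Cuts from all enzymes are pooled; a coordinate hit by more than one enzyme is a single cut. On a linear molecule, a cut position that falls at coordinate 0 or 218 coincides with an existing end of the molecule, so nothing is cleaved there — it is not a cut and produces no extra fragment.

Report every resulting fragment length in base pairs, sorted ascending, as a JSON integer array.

Site scan:
  KluX (ATCAGA, off=0): starts [46, 118, 206] → cuts [46, 118, 206]
  AzqII (TATAACTG, off=5): starts [9, 26, 95, 138, 159, 173] → cuts [14, 31, 100, 143, 164, 178]
  VbrI (TTTGG, off=2): starts [127, 132] → cuts [129, 134]
  CdoIX (ACAGATGT, off=5): starts [18, 35, 70, 85, 103, 194] → cuts [23, 40, 75, 90, 108, 199]
  XjeV (GTGTGCC, off=1): starts [1, 56, 146, 187] → cuts [2, 57, 147, 188]

All cut coordinates (distinct, sorted): [2, 14, 23, 31, 40, 46, 57, 75, 90, 100, 108, 118, 129, 134, 143, 147, 164, 178, 188, 199, 206]

Fragment lengths:
  [0,2): 2 bp
  [2,14): 12 bp
  [14,23): 9 bp
  [23,31): 8 bp
  [31,40): 9 bp
  [40,46): 6 bp
  [46,57): 11 bp
  [57,75): 18 bp
  [75,90): 15 bp
  [90,100): 10 bp
  [100,108): 8 bp
  [108,118): 10 bp
  [118,129): 11 bp
  [129,134): 5 bp
  [134,143): 9 bp
  [143,147): 4 bp
  [147,164): 17 bp
  [164,178): 14 bp
  [178,188): 10 bp
  [188,199): 11 bp
  [199,206): 7 bp
  [206,218): 12 bp

[2,4,5,6,7,8,8,9,9,9,10,10,10,11,11,11,12,12,14,15,17,18]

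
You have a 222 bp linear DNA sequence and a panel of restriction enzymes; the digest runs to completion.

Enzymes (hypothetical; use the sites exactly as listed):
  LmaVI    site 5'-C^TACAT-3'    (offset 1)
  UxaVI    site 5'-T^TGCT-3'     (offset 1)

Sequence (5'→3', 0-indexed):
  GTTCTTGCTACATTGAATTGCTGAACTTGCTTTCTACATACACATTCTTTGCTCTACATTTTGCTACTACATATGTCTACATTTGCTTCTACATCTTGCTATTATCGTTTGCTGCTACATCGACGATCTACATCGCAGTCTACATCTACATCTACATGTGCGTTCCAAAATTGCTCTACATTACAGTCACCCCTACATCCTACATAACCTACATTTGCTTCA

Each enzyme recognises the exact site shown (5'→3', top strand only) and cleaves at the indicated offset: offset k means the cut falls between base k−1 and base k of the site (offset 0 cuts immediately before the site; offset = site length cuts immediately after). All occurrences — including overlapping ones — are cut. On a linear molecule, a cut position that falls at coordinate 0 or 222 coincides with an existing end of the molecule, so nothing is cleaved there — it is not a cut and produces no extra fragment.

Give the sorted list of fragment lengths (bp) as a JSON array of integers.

Site scan:
  LmaVI (CTACAT, off=1): starts [7, 33, 53, 66, 76, 88, 114, 127, 139, 145, 151, 175, 192, 199, 208] → cuts [8, 34, 54, 67, 77, 89, 115, 128, 140, 146, 152, 176, 193, 200, 209]
  UxaVI (TTGCT, off=1): starts [4, 17, 26, 48, 60, 82, 95, 108, 170, 214] → cuts [5, 18, 27, 49, 61, 83, 96, 109, 171, 215]

Pooled cuts: [5, 8, 18, 27, 34, 49, 54, 61, 67, 77, 83, 89, 96, 109, 115, 128, 140, 146, 152, 171, 176, 193, 200, 209, 215]

Fragments:
  [0,5): 5 bp
  [5,8): 3 bp
  [8,18): 10 bp
  [18,27): 9 bp
  [27,34): 7 bp
  [34,49): 15 bp
  [49,54): 5 bp
  [54,61): 7 bp
  [61,67): 6 bp
  [67,77): 10 bp
  [77,83): 6 bp
  [83,89): 6 bp
  [89,96): 7 bp
  [96,109): 13 bp
  [109,115): 6 bp
  [115,128): 13 bp
  [128,140): 12 bp
  [140,146): 6 bp
  [146,152): 6 bp
  [152,171): 19 bp
  [171,176): 5 bp
  [176,193): 17 bp
  [193,200): 7 bp
  [200,209): 9 bp
  [209,215): 6 bp
  [215,222): 7 bp

[3,5,5,5,6,6,6,6,6,6,6,7,7,7,7,7,9,9,10,10,12,13,13,15,17,19]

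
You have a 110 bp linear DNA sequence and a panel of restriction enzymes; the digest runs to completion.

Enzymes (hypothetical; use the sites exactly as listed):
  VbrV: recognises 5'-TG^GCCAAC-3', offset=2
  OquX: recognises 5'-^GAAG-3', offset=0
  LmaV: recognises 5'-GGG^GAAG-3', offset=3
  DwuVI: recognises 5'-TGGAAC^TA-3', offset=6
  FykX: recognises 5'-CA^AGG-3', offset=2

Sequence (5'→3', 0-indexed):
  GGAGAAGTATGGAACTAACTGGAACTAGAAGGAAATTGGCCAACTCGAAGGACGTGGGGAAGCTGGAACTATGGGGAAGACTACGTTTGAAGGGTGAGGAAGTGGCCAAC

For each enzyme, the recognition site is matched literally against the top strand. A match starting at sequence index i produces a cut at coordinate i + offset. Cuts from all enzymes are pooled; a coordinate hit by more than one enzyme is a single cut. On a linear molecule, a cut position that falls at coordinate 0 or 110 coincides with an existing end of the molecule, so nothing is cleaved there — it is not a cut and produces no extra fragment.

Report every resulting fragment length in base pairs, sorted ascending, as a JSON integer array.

[2,3,6,6,6,8,10,10,11,11,12,12,13]

Per-enzyme occurrences:
  VbrV TGGCCAAC/2: at [36, 102] ⇒ [38, 104]
  OquX GAAG/0: at [3, 27, 46, 58, 75, 88, 98] ⇒ [3, 27, 46, 58, 75, 88, 98]
  LmaV GGGGAAG/3: at [55, 72] ⇒ [58, 75]
  DwuVI TGGAACTA/6: at [9, 19, 63] ⇒ [15, 25, 69]
  FykX (CAAGG, off=2): no sites

All cut coordinates (distinct, sorted): [3, 15, 25, 27, 38, 46, 58, 69, 75, 88, 98, 104]

Fragment lengths:
  [0,3): 3 bp
  [3,15): 12 bp
  [15,25): 10 bp
  [25,27): 2 bp
  [27,38): 11 bp
  [38,46): 8 bp
  [46,58): 12 bp
  [58,69): 11 bp
  [69,75): 6 bp
  [75,88): 13 bp
  [88,98): 10 bp
  [98,104): 6 bp
  [104,110): 6 bp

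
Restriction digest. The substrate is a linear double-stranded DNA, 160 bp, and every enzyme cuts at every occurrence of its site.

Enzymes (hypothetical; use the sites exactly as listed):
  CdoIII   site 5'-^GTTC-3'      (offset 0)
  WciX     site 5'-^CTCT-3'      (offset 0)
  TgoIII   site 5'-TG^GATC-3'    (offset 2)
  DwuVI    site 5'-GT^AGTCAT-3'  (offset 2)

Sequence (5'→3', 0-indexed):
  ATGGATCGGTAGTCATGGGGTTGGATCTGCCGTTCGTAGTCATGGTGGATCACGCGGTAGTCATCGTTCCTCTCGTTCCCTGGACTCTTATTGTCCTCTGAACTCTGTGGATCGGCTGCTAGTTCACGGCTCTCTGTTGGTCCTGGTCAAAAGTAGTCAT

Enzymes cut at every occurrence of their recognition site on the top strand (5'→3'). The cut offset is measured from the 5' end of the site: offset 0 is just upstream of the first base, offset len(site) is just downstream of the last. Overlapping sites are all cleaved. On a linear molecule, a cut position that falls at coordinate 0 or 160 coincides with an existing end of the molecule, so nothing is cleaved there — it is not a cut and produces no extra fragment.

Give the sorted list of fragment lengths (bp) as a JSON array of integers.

[2,3,4,5,6,6,7,7,7,7,8,8,10,10,11,11,12,13,23]

Per-enzyme occurrences:
  CdoIII (GTTC, off=0): starts [31, 65, 74, 121] → cuts [31, 65, 74, 121]
  WciX (CTCT, off=0): starts [69, 84, 95, 102, 129, 131] → cuts [69, 84, 95, 102, 129, 131]
  TgoIII (TGGATC, off=2): starts [1, 21, 45, 107] → cuts [3, 23, 47, 109]
  DwuVI (GTAGTCAT, off=2): starts [8, 35, 56, 152] → cuts [10, 37, 58, 154]

All cut coordinates (distinct, sorted): [3, 10, 23, 31, 37, 47, 58, 65, 69, 74, 84, 95, 102, 109, 121, 129, 131, 154]

Fragment lengths:
  [0,3): 3 bp
  [3,10): 7 bp
  [10,23): 13 bp
  [23,31): 8 bp
  [31,37): 6 bp
  [37,47): 10 bp
  [47,58): 11 bp
  [58,65): 7 bp
  [65,69): 4 bp
  [69,74): 5 bp
  [74,84): 10 bp
  [84,95): 11 bp
  [95,102): 7 bp
  [102,109): 7 bp
  [109,121): 12 bp
  [121,129): 8 bp
  [129,131): 2 bp
  [131,154): 23 bp
  [154,160): 6 bp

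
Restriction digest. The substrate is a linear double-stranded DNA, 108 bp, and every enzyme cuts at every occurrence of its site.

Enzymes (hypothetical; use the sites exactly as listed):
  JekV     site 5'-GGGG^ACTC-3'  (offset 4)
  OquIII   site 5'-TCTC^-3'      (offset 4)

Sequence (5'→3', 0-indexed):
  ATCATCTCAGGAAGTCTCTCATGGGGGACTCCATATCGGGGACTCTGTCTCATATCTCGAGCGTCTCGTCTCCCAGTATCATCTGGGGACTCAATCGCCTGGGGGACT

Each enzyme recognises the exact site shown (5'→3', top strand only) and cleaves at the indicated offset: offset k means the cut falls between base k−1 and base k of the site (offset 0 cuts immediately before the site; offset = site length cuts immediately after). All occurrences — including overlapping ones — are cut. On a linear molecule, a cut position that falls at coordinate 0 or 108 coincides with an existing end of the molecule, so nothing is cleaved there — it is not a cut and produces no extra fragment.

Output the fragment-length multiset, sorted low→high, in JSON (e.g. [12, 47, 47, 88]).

[2,5,7,7,8,9,10,10,14,16,20]

Site scan:
  JekV (GGGGACTC, off=4): starts [23, 37, 84] → cuts [27, 41, 88]
  OquIII (TCTC, off=4): starts [4, 14, 16, 47, 54, 63, 68] → cuts [8, 18, 20, 51, 58, 67, 72]

Pooled cuts: [8, 18, 20, 27, 41, 51, 58, 67, 72, 88]

Fragment lengths:
  [0,8): 8 bp
  [8,18): 10 bp
  [18,20): 2 bp
  [20,27): 7 bp
  [27,41): 14 bp
  [41,51): 10 bp
  [51,58): 7 bp
  [58,67): 9 bp
  [67,72): 5 bp
  [72,88): 16 bp
  [88,108): 20 bp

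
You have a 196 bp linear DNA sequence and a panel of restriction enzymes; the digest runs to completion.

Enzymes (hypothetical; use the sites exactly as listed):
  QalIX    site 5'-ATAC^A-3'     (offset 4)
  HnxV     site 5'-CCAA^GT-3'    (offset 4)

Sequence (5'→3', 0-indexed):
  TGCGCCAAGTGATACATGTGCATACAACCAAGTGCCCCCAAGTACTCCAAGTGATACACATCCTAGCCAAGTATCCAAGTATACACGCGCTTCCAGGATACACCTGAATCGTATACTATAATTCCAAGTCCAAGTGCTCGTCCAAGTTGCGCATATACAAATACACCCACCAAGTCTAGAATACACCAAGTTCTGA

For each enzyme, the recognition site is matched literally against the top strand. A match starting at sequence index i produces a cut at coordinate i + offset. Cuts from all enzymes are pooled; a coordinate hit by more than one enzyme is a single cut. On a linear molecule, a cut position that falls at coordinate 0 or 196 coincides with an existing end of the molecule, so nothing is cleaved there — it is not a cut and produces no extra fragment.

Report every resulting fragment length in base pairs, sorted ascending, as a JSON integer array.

[5,6,6,6,6,7,7,7,8,8,9,9,10,10,11,12,13,13,17,26]

Site scan:
  QalIX ATACA/4: at [11, 21, 53, 80, 97, 154, 160, 180] ⇒ [15, 25, 57, 84, 101, 158, 164, 184]
  HnxV CCAAGT/4: at [4, 27, 37, 46, 66, 74, 123, 129, 141, 169, 185] ⇒ [8, 31, 41, 50, 70, 78, 127, 133, 145, 173, 189]

All cut coordinates (distinct, sorted): [8, 15, 25, 31, 41, 50, 57, 70, 78, 84, 101, 127, 133, 145, 158, 164, 173, 184, 189]

Fragment lengths:
  [0,8): 8 bp
  [8,15): 7 bp
  [15,25): 10 bp
  [25,31): 6 bp
  [31,41): 10 bp
  [41,50): 9 bp
  [50,57): 7 bp
  [57,70): 13 bp
  [70,78): 8 bp
  [78,84): 6 bp
  [84,101): 17 bp
  [101,127): 26 bp
  [127,133): 6 bp
  [133,145): 12 bp
  [145,158): 13 bp
  [158,164): 6 bp
  [164,173): 9 bp
  [173,184): 11 bp
  [184,189): 5 bp
  [189,196): 7 bp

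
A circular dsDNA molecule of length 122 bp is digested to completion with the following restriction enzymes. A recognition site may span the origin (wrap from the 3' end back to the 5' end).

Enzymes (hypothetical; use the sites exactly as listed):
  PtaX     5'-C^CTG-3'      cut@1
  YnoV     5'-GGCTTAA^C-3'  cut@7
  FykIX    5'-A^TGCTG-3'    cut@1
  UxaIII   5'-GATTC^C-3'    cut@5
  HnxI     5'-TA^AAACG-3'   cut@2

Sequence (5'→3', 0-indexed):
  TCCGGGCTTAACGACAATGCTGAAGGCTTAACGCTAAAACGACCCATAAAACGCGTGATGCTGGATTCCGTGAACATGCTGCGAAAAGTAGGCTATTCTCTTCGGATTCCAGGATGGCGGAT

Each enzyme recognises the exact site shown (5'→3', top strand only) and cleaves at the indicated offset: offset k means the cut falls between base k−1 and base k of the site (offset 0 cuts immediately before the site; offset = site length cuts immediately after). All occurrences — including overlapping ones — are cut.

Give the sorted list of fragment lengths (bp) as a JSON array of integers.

[5,6,8,9,10,10,12,14,15,33]

Site scan:
  PtaX (CCTG, off=1): no sites
  YnoV (GGCTTAAC, off=7): starts [4, 24] → cuts [11, 31]
  FykIX (ATGCTG, off=1): starts [16, 57, 75] → cuts [17, 58, 76]
  UxaIII (GATTCC, off=5): starts [63, 104, 119] → cuts [2, 68, 109]
  HnxI (TAAAACG, off=2): starts [34, 46] → cuts [36, 48]

All cut coordinates (distinct, sorted): [2, 11, 17, 31, 36, 48, 58, 68, 76, 109]

Fragments:
  2→11: 9 bp
  11→17: 6 bp
  17→31: 14 bp
  31→36: 5 bp
  36→48: 12 bp
  48→58: 10 bp
  58→68: 10 bp
  68→76: 8 bp
  76→109: 33 bp
  109→2 (wrap): 122-109+2 = 15 bp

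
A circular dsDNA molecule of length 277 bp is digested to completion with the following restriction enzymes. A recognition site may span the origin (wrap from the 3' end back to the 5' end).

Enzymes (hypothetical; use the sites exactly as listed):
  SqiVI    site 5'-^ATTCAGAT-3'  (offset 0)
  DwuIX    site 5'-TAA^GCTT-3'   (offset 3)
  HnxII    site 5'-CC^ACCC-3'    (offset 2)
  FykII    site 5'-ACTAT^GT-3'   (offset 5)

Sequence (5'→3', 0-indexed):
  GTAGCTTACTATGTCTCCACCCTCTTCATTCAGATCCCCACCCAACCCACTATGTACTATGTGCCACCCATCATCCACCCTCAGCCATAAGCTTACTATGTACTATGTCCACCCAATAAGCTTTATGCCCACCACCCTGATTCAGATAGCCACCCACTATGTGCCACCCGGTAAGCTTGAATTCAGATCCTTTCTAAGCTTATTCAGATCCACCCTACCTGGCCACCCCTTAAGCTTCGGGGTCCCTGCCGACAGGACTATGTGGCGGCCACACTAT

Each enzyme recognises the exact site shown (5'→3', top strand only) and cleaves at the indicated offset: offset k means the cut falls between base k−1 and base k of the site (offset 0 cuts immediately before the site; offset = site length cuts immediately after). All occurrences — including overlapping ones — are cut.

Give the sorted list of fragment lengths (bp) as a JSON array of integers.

[4,4,5,5,6,6,6,7,7,9,9,9,9,9,9,10,11,12,12,12,13,14,14,14,16,17,28]

Scan for sites:
  SqiVI ATTCAGAT/0: at [27, 139, 180, 201] ⇒ [27, 139, 180, 201]
  DwuIX TAAGCTT/3: at [87, 116, 171, 194, 230] ⇒ [90, 119, 174, 197, 233]
  HnxII CCACCC/2: at [16, 37, 63, 74, 108, 131, 149, 163, 209, 222] ⇒ [18, 39, 65, 76, 110, 133, 151, 165, 211, 224]
  FykII ACTATGT/5: at [7, 48, 55, 94, 101, 155, 256, 272] ⇒ [0, 12, 53, 60, 99, 106, 160, 261]

Pooled cuts: [0, 12, 18, 27, 39, 53, 60, 65, 76, 90, 99, 106, 110, 119, 133, 139, 151, 160, 165, 174, 180, 197, 201, 211, 224, 233, 261]

Fragment lengths:
  0→12: 12 bp
  12→18: 6 bp
  18→27: 9 bp
  27→39: 12 bp
  39→53: 14 bp
  53→60: 7 bp
  60→65: 5 bp
  65→76: 11 bp
  76→90: 14 bp
  90→99: 9 bp
  99→106: 7 bp
  106→110: 4 bp
  110→119: 9 bp
  119→133: 14 bp
  133→139: 6 bp
  139→151: 12 bp
  151→160: 9 bp
  160→165: 5 bp
  165→174: 9 bp
  174→180: 6 bp
  180→197: 17 bp
  197→201: 4 bp
  201→211: 10 bp
  211→224: 13 bp
  224→233: 9 bp
  233→261: 28 bp
  261→0 (wrap): 277-261+0 = 16 bp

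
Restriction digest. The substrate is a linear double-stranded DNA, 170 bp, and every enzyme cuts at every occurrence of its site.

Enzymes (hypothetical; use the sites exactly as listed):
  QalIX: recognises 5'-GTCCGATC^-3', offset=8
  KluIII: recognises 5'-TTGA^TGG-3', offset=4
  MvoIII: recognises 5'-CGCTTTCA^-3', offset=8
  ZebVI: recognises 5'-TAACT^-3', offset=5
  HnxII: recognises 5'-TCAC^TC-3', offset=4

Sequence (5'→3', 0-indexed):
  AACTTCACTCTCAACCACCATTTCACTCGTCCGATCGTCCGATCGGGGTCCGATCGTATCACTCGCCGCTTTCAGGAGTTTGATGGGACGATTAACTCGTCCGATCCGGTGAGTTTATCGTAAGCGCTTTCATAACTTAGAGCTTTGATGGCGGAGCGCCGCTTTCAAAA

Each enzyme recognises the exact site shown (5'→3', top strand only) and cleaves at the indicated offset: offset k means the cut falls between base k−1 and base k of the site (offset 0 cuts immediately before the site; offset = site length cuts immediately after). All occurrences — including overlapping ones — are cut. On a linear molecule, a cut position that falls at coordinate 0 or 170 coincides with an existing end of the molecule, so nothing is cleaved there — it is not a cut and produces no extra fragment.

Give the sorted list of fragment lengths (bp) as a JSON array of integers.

Per-enzyme occurrences:
  QalIX GTCCGATC/8: at [28, 36, 47, 98] ⇒ [36, 44, 55, 106]
  KluIII TTGATGG/4: at [79, 144] ⇒ [83, 148]
  MvoIII CGCTTTCA/8: at [66, 124, 159] ⇒ [74, 132, 167]
  ZebVI TAACT/5: at [92, 132] ⇒ [97, 137]
  HnxII TCACTC/4: at [4, 22, 58] ⇒ [8, 26, 62]

All cut coordinates (distinct, sorted): [8, 26, 36, 44, 55, 62, 74, 83, 97, 106, 132, 137, 148, 167]

Fragments:
  [0,8): 8 bp
  [8,26): 18 bp
  [26,36): 10 bp
  [36,44): 8 bp
  [44,55): 11 bp
  [55,62): 7 bp
  [62,74): 12 bp
  [74,83): 9 bp
  [83,97): 14 bp
  [97,106): 9 bp
  [106,132): 26 bp
  [132,137): 5 bp
  [137,148): 11 bp
  [148,167): 19 bp
  [167,170): 3 bp

[3,5,7,8,8,9,9,10,11,11,12,14,18,19,26]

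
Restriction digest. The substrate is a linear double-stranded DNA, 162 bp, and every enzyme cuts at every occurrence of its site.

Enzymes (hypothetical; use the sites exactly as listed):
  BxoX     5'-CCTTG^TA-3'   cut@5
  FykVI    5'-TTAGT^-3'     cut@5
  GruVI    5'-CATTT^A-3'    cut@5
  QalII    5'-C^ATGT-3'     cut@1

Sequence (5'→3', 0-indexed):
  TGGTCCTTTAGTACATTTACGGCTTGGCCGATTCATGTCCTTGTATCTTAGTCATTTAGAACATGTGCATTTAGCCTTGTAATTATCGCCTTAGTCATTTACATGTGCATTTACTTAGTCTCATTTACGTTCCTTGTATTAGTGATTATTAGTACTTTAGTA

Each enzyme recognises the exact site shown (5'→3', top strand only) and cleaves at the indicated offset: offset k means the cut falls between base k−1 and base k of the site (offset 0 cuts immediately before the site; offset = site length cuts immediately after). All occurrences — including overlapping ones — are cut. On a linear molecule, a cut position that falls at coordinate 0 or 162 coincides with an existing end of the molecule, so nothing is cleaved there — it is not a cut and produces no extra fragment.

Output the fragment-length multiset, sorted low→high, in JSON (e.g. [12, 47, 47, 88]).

Per-enzyme occurrences:
  BxoX CCTTGTA/5: at [38, 74, 131] ⇒ [43, 79, 136]
  FykVI TTAGT/5: at [7, 47, 90, 114, 138, 148, 156] ⇒ [12, 52, 95, 119, 143, 153, 161]
  GruVI CATTTA/5: at [13, 52, 67, 95, 107, 121] ⇒ [18, 57, 72, 100, 112, 126]
  QalII CATGT/1: at [33, 61, 101] ⇒ [34, 62, 102]

Pooled cuts: [12, 18, 34, 43, 52, 57, 62, 72, 79, 95, 100, 102, 112, 119, 126, 136, 143, 153, 161]

Fragments:
  [0,12): 12 bp
  [12,18): 6 bp
  [18,34): 16 bp
  [34,43): 9 bp
  [43,52): 9 bp
  [52,57): 5 bp
  [57,62): 5 bp
  [62,72): 10 bp
  [72,79): 7 bp
  [79,95): 16 bp
  [95,100): 5 bp
  [100,102): 2 bp
  [102,112): 10 bp
  [112,119): 7 bp
  [119,126): 7 bp
  [126,136): 10 bp
  [136,143): 7 bp
  [143,153): 10 bp
  [153,161): 8 bp
  [161,162): 1 bp

[1,2,5,5,5,6,7,7,7,7,8,9,9,10,10,10,10,12,16,16]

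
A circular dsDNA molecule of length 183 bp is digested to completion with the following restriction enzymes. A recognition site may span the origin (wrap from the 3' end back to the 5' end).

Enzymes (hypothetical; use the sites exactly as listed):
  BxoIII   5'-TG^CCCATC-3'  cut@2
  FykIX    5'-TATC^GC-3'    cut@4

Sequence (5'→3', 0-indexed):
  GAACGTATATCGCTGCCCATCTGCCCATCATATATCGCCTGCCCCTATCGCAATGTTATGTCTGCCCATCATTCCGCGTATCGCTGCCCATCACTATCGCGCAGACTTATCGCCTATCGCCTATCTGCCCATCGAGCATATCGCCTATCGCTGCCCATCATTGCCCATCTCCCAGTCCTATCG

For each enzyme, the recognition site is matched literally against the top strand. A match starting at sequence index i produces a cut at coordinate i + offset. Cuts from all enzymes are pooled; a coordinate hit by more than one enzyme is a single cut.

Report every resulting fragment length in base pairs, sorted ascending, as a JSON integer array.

Scan for sites:
  BxoIII TGCCCATC/2: at [13, 21, 62, 84, 125, 151, 161] ⇒ [15, 23, 64, 86, 127, 153, 163]
  FykIX TATCGC/4: at [7, 32, 45, 78, 94, 107, 114, 138, 145] ⇒ [11, 36, 49, 82, 98, 111, 118, 142, 149]

Pooled cuts: [11, 15, 23, 36, 49, 64, 82, 86, 98, 111, 118, 127, 142, 149, 153, 163]

Fragments:
  11→15: 4 bp
  15→23: 8 bp
  23→36: 13 bp
  36→49: 13 bp
  49→64: 15 bp
  64→82: 18 bp
  82→86: 4 bp
  86→98: 12 bp
  98→111: 13 bp
  111→118: 7 bp
  118→127: 9 bp
  127→142: 15 bp
  142→149: 7 bp
  149→153: 4 bp
  153→163: 10 bp
  163→11 (wrap): 183-163+11 = 31 bp

[4,4,4,7,7,8,9,10,12,13,13,13,15,15,18,31]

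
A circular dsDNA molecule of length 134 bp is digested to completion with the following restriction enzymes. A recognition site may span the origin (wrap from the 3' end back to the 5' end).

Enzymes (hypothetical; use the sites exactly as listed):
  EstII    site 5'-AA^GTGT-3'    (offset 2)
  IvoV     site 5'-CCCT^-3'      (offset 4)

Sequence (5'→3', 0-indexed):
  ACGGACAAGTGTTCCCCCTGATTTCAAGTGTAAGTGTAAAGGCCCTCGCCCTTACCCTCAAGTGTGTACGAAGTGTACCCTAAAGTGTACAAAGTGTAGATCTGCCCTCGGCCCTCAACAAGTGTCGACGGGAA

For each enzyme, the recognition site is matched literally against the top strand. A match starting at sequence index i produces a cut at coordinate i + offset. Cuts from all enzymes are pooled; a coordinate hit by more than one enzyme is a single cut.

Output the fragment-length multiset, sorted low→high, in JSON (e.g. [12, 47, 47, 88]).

[3,3,6,6,6,6,7,8,9,9,11,11,13,15,21]

Site scan:
  EstII AAGTGT/2: at [6, 25, 31, 59, 70, 82, 91, 119] ⇒ [8, 27, 33, 61, 72, 84, 93, 121]
  IvoV CCCT/4: at [15, 42, 48, 54, 77, 104, 111] ⇒ [19, 46, 52, 58, 81, 108, 115]

Pooled cuts: [8, 19, 27, 33, 46, 52, 58, 61, 72, 81, 84, 93, 108, 115, 121]

Fragment lengths:
  8→19: 11 bp
  19→27: 8 bp
  27→33: 6 bp
  33→46: 13 bp
  46→52: 6 bp
  52→58: 6 bp
  58→61: 3 bp
  61→72: 11 bp
  72→81: 9 bp
  81→84: 3 bp
  84→93: 9 bp
  93→108: 15 bp
  108→115: 7 bp
  115→121: 6 bp
  121→8 (wrap): 134-121+8 = 21 bp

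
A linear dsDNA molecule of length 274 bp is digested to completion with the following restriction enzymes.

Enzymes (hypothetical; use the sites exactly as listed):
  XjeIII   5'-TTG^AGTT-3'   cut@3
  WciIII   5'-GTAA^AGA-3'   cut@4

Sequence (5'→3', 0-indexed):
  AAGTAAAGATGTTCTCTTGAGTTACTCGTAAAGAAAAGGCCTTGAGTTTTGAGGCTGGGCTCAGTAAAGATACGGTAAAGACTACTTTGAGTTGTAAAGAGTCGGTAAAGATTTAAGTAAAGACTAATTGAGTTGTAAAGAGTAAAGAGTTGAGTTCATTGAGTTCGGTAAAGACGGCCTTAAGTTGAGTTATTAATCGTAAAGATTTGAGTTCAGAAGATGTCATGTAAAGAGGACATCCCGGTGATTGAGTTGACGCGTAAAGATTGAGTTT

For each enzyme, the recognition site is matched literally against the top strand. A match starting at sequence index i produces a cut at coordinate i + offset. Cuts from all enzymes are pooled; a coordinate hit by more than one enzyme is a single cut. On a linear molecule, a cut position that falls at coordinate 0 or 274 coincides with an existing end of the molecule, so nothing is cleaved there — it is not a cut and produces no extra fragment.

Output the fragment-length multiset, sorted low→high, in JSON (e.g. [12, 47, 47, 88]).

Per-enzyme occurrences:
  XjeIII TTGAGTT/3: at [16, 41, 86, 127, 149, 158, 184, 206, 247, 266] ⇒ [19, 44, 89, 130, 152, 161, 187, 209, 250, 269]
  WciIII GTAAAGA/4: at [2, 27, 63, 74, 93, 104, 116, 134, 141, 167, 198, 226, 259] ⇒ [6, 31, 67, 78, 97, 108, 120, 138, 145, 171, 202, 230, 263]

Pooled cuts: [6, 19, 31, 44, 67, 78, 89, 97, 108, 120, 130, 138, 145, 152, 161, 171, 187, 202, 209, 230, 250, 263, 269]

Fragment lengths:
  [0,6): 6 bp
  [6,19): 13 bp
  [19,31): 12 bp
  [31,44): 13 bp
  [44,67): 23 bp
  [67,78): 11 bp
  [78,89): 11 bp
  [89,97): 8 bp
  [97,108): 11 bp
  [108,120): 12 bp
  [120,130): 10 bp
  [130,138): 8 bp
  [138,145): 7 bp
  [145,152): 7 bp
  [152,161): 9 bp
  [161,171): 10 bp
  [171,187): 16 bp
  [187,202): 15 bp
  [202,209): 7 bp
  [209,230): 21 bp
  [230,250): 20 bp
  [250,263): 13 bp
  [263,269): 6 bp
  [269,274): 5 bp

[5,6,6,7,7,7,8,8,9,10,10,11,11,11,12,12,13,13,13,15,16,20,21,23]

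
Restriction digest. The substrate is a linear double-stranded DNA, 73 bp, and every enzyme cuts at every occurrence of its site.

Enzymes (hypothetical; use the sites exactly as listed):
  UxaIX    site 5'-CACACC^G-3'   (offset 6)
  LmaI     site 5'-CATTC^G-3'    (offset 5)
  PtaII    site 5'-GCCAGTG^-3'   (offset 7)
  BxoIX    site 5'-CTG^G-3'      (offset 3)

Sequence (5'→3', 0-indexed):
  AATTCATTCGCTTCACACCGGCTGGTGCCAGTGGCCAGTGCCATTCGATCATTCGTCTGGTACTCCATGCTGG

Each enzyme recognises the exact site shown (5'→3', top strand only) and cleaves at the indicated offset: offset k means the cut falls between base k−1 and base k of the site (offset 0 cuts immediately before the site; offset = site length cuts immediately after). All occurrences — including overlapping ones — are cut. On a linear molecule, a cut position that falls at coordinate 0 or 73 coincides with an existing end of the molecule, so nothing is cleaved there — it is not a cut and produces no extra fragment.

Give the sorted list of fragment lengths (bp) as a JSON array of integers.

[1,5,5,6,7,8,9,9,10,13]

Scan for sites:
  UxaIX (CACACCG, off=6): starts [13] → cuts [19]
  LmaI (CATTCG, off=5): starts [4, 41, 49] → cuts [9, 46, 54]
  PtaII (GCCAGTG, off=7): starts [26, 33] → cuts [33, 40]
  BxoIX (CTGG, off=3): starts [21, 56, 69] → cuts [24, 59, 72]

All cut coordinates (distinct, sorted): [9, 19, 24, 33, 40, 46, 54, 59, 72]

Fragment lengths:
  [0,9): 9 bp
  [9,19): 10 bp
  [19,24): 5 bp
  [24,33): 9 bp
  [33,40): 7 bp
  [40,46): 6 bp
  [46,54): 8 bp
  [54,59): 5 bp
  [59,72): 13 bp
  [72,73): 1 bp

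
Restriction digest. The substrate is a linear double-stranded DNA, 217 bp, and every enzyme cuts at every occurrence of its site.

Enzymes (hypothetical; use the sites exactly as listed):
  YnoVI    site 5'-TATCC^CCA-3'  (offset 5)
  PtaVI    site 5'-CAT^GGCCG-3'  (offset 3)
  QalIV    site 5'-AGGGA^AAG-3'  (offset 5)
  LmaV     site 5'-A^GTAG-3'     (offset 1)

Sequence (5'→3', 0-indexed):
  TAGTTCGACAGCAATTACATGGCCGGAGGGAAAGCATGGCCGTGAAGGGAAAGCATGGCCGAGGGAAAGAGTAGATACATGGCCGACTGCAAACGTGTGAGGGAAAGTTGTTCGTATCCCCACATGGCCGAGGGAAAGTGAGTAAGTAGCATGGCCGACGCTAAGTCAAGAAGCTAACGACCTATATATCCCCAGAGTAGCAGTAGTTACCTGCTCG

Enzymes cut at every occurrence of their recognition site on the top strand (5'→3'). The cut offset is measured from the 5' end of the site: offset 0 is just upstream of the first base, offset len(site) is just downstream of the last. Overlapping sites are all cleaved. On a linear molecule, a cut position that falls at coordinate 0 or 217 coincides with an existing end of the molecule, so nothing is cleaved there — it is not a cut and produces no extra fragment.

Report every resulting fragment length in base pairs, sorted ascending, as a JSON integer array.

[4,5,6,6,6,6,7,10,10,10,10,11,13,15,15,20,24,39]

Per-enzyme occurrences:
  YnoVI (TATCCCCA, off=5): starts [114, 186] → cuts [119, 191]
  PtaVI (CATGGCCG, off=3): starts [17, 34, 53, 77, 122, 149] → cuts [20, 37, 56, 80, 125, 152]
  QalIV (AGGGAAAG, off=5): starts [26, 45, 61, 99, 130] → cuts [31, 50, 66, 104, 135]
  LmaV (AGTAG, off=1): starts [69, 144, 195, 201] → cuts [70, 145, 196, 202]

All cut coordinates (distinct, sorted): [20, 31, 37, 50, 56, 66, 70, 80, 104, 119, 125, 135, 145, 152, 191, 196, 202]

Fragments:
  [0,20): 20 bp
  [20,31): 11 bp
  [31,37): 6 bp
  [37,50): 13 bp
  [50,56): 6 bp
  [56,66): 10 bp
  [66,70): 4 bp
  [70,80): 10 bp
  [80,104): 24 bp
  [104,119): 15 bp
  [119,125): 6 bp
  [125,135): 10 bp
  [135,145): 10 bp
  [145,152): 7 bp
  [152,191): 39 bp
  [191,196): 5 bp
  [196,202): 6 bp
  [202,217): 15 bp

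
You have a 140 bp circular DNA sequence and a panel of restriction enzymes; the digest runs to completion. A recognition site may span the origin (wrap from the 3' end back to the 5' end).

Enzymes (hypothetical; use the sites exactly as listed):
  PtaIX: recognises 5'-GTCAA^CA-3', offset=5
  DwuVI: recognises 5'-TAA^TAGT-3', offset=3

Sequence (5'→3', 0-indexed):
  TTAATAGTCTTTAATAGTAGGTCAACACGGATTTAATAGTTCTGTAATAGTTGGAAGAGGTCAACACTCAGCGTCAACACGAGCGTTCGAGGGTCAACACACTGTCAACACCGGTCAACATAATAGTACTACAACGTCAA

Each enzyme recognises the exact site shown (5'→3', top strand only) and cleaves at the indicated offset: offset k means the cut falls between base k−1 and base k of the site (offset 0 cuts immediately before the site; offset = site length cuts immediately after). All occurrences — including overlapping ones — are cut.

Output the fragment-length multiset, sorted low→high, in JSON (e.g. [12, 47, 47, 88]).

Per-enzyme occurrences:
  PtaIX GTCAACA/5: at [20, 59, 72, 92, 103, 113] ⇒ [25, 64, 77, 97, 108, 118]
  DwuVI TAATAGT/3: at [1, 11, 33, 44, 120] ⇒ [4, 14, 36, 47, 123]

All cut coordinates (distinct, sorted): [4, 14, 25, 36, 47, 64, 77, 97, 108, 118, 123]

Fragments:
  4→14: 10 bp
  14→25: 11 bp
  25→36: 11 bp
  36→47: 11 bp
  47→64: 17 bp
  64→77: 13 bp
  77→97: 20 bp
  97→108: 11 bp
  108→118: 10 bp
  118→123: 5 bp
  123→4 (wrap): 140-123+4 = 21 bp

[5,10,10,11,11,11,11,13,17,20,21]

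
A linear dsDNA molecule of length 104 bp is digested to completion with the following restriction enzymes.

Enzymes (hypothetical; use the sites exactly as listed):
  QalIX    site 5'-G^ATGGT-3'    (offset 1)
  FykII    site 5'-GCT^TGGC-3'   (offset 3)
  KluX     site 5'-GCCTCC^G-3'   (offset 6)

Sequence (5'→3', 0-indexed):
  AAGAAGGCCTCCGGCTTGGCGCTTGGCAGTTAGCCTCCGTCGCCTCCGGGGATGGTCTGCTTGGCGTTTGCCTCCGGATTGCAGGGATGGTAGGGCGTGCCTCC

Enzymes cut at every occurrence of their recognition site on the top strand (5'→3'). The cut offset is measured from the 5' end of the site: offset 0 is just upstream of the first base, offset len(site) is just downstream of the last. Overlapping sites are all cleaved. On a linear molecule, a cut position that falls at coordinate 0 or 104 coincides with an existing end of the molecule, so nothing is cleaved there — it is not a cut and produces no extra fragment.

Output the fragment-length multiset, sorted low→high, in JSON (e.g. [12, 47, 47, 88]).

Site scan:
  QalIX (GATGGT, off=1): starts [50, 85] → cuts [51, 86]
  FykII (GCTTGGC, off=3): starts [13, 20, 58] → cuts [16, 23, 61]
  KluX (GCCTCCG, off=6): starts [6, 32, 41, 69] → cuts [12, 38, 47, 75]

Pooled cuts: [12, 16, 23, 38, 47, 51, 61, 75, 86]

Fragment lengths:
  [0,12): 12 bp
  [12,16): 4 bp
  [16,23): 7 bp
  [23,38): 15 bp
  [38,47): 9 bp
  [47,51): 4 bp
  [51,61): 10 bp
  [61,75): 14 bp
  [75,86): 11 bp
  [86,104): 18 bp

[4,4,7,9,10,11,12,14,15,18]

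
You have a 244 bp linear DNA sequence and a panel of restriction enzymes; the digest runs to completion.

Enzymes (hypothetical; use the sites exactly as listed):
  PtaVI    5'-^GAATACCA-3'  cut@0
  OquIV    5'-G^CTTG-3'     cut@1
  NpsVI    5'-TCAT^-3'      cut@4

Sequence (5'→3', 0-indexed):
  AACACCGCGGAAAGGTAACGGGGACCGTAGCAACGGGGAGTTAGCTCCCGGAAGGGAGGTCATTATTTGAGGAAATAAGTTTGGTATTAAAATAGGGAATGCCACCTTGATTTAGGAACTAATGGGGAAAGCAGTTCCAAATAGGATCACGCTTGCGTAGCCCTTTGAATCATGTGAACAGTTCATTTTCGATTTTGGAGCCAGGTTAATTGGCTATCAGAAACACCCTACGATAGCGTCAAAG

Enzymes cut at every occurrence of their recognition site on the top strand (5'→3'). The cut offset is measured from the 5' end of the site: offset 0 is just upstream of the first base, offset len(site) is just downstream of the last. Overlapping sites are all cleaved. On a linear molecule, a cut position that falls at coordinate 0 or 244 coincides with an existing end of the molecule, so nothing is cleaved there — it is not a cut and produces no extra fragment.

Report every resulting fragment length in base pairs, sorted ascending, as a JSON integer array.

[13,22,58,63,88]

Site scan:
  PtaVI (GAATACCA, off=0): no sites
  OquIV GCTTG/1: at [150] ⇒ [151]
  NpsVI TCAT/4: at [59, 169, 182] ⇒ [63, 173, 186]

Pooled cuts: [63, 151, 173, 186]

Fragments:
  [0,63): 63 bp
  [63,151): 88 bp
  [151,173): 22 bp
  [173,186): 13 bp
  [186,244): 58 bp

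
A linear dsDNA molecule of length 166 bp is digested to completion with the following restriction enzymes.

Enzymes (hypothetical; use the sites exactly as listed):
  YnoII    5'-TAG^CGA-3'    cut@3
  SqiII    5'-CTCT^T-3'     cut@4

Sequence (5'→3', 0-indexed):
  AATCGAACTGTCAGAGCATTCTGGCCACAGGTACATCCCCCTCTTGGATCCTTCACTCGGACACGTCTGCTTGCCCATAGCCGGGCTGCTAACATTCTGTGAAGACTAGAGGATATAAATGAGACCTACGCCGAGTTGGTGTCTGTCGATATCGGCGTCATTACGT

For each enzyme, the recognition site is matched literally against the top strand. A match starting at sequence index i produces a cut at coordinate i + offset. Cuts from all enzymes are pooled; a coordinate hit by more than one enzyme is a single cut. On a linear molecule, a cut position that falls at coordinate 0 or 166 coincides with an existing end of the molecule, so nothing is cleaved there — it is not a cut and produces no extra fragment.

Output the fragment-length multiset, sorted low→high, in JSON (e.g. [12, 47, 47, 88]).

Per-enzyme occurrences:
  YnoII (TAGCGA, off=3): no sites
  SqiII (CTCTT, off=4): starts [40] → cuts [44]

Pooled cuts: [44]

Fragment lengths:
  [0,44): 44 bp
  [44,166): 122 bp

[44,122]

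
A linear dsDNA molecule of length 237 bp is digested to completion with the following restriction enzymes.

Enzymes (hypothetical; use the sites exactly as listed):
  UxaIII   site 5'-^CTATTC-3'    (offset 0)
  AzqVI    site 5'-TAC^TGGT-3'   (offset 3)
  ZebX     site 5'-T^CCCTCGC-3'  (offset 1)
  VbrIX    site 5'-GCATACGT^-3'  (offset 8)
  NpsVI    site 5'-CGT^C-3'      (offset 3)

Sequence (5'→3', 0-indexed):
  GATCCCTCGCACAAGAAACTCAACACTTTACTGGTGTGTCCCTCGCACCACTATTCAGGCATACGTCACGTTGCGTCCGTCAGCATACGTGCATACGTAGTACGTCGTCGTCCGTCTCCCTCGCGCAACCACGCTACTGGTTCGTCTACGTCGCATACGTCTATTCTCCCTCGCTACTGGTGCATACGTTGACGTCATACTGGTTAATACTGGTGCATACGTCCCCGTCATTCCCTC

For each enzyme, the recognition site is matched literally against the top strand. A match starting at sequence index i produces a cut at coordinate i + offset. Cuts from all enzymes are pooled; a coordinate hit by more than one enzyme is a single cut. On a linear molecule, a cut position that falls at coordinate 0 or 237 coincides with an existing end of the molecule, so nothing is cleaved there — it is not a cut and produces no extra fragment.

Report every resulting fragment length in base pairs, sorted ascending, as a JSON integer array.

Scan for sites:
  UxaIII (CTATTC, off=0): starts [50, 160] → cuts [50, 160]
  AzqVI (TACTGGT, off=3): starts [28, 134, 174, 197, 207] → cuts [31, 137, 177, 200, 210]
  ZebX (TCCCTCGC, off=1): starts [2, 38, 116, 166] → cuts [3, 39, 117, 167]
  VbrIX (GCATACGT, off=8): starts [58, 82, 90, 152, 181, 214] → cuts [66, 90, 98, 160, 189, 222]
  NpsVI (CGTC, off=3): starts [63, 73, 77, 102, 105, 108, 112, 142, 148, 157, 192, 219, 225] → cuts [66, 76, 80, 105, 108, 111, 115, 145, 151, 160, 195, 222, 228]

All cut coordinates (distinct, sorted): [3, 31, 39, 50, 66, 76, 80, 90, 98, 105, 108, 111, 115, 117, 137, 145, 151, 160, 167, 177, 189, 195, 200, 210, 222, 228]

Fragment lengths:
  [0,3): 3 bp
  [3,31): 28 bp
  [31,39): 8 bp
  [39,50): 11 bp
  [50,66): 16 bp
  [66,76): 10 bp
  [76,80): 4 bp
  [80,90): 10 bp
  [90,98): 8 bp
  [98,105): 7 bp
  [105,108): 3 bp
  [108,111): 3 bp
  [111,115): 4 bp
  [115,117): 2 bp
  [117,137): 20 bp
  [137,145): 8 bp
  [145,151): 6 bp
  [151,160): 9 bp
  [160,167): 7 bp
  [167,177): 10 bp
  [177,189): 12 bp
  [189,195): 6 bp
  [195,200): 5 bp
  [200,210): 10 bp
  [210,222): 12 bp
  [222,228): 6 bp
  [228,237): 9 bp

[2,3,3,3,4,4,5,6,6,6,7,7,8,8,8,9,9,10,10,10,10,11,12,12,16,20,28]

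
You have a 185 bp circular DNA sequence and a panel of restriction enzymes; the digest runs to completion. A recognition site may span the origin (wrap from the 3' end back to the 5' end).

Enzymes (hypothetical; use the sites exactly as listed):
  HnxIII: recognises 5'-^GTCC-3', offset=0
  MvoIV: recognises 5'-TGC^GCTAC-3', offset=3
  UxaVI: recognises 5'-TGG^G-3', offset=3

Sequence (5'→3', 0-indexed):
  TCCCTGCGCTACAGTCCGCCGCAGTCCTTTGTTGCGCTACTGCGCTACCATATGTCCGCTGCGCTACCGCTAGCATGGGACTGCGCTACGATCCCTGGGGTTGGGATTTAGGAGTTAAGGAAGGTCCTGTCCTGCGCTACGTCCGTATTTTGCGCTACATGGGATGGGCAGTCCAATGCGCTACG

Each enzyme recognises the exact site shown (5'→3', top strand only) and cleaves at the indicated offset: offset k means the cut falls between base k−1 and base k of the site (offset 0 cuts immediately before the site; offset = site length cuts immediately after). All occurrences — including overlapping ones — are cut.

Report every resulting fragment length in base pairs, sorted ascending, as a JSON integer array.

[3,5,5,5,5,6,6,6,7,8,8,9,9,9,10,10,12,13,14,16,19]

Site scan:
  HnxIII GTCC/0: at [13, 23, 53, 123, 128, 140, 170, 184] ⇒ [13, 23, 53, 123, 128, 140, 170, 184]
  MvoIV TGCGCTAC/3: at [4, 32, 40, 59, 81, 132, 150, 176] ⇒ [7, 35, 43, 62, 84, 135, 153, 179]
  UxaVI TGGG/3: at [75, 95, 101, 159, 164] ⇒ [78, 98, 104, 162, 167]

Pooled cuts: [7, 13, 23, 35, 43, 53, 62, 78, 84, 98, 104, 123, 128, 135, 140, 153, 162, 167, 170, 179, 184]

Fragments:
  7→13: 6 bp
  13→23: 10 bp
  23→35: 12 bp
  35→43: 8 bp
  43→53: 10 bp
  53→62: 9 bp
  62→78: 16 bp
  78→84: 6 bp
  84→98: 14 bp
  98→104: 6 bp
  104→123: 19 bp
  123→128: 5 bp
  128→135: 7 bp
  135→140: 5 bp
  140→153: 13 bp
  153→162: 9 bp
  162→167: 5 bp
  167→170: 3 bp
  170→179: 9 bp
  179→184: 5 bp
  184→7 (wrap): 185-184+7 = 8 bp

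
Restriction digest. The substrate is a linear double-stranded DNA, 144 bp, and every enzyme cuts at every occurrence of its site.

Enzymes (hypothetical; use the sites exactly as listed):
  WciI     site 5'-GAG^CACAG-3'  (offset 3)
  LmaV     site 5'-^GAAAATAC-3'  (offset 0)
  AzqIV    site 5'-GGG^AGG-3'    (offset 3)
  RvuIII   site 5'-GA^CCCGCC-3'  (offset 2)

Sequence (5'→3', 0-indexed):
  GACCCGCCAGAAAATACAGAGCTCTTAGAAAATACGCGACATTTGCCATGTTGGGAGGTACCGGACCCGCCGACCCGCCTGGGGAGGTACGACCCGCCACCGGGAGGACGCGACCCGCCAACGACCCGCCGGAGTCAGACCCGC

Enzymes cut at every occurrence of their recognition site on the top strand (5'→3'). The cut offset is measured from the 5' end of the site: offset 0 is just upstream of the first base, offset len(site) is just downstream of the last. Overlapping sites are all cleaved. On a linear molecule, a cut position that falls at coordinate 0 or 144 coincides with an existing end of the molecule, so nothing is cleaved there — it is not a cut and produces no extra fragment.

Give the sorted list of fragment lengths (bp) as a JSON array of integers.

[2,7,8,8,9,10,11,11,12,18,20,28]

Site scan:
  WciI (GAGCACAG, off=3): no sites
  LmaV (GAAAATAC, off=0): starts [9, 27] → cuts [9, 27]
  AzqIV (GGGAGG, off=3): starts [52, 81, 101] → cuts [55, 84, 104]
  RvuIII (GACCCGCC, off=2): starts [0, 63, 71, 90, 111, 122] → cuts [2, 65, 73, 92, 113, 124]

All cut coordinates (distinct, sorted): [2, 9, 27, 55, 65, 73, 84, 92, 104, 113, 124]

Fragments:
  [0,2): 2 bp
  [2,9): 7 bp
  [9,27): 18 bp
  [27,55): 28 bp
  [55,65): 10 bp
  [65,73): 8 bp
  [73,84): 11 bp
  [84,92): 8 bp
  [92,104): 12 bp
  [104,113): 9 bp
  [113,124): 11 bp
  [124,144): 20 bp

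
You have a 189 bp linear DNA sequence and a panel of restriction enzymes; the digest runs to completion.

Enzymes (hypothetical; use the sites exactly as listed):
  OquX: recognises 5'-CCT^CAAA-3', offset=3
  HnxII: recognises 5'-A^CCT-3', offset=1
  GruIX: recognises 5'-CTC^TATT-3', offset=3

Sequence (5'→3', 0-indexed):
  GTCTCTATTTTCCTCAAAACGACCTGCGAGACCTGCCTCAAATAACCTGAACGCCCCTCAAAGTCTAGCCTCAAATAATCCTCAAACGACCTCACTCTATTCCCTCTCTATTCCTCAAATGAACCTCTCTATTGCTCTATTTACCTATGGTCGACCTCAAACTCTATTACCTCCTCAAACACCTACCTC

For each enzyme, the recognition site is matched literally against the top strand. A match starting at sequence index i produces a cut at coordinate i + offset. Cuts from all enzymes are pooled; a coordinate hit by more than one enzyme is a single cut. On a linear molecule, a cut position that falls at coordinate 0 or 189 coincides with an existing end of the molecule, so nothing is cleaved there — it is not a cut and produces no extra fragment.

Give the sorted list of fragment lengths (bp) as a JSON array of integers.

Site scan:
  OquX (CCTCAAA, off=3): starts [11, 35, 55, 68, 79, 112, 154, 172] → cuts [14, 38, 58, 71, 82, 115, 157, 175]
  HnxII (ACCT, off=1): starts [21, 30, 44, 88, 122, 142, 153, 168, 180, 184] → cuts [22, 31, 45, 89, 123, 143, 154, 169, 181, 185]
  GruIX (CTCTATT, off=3): starts [2, 94, 105, 126, 134, 161] → cuts [5, 97, 108, 129, 137, 164]

Pooled cuts: [5, 14, 22, 31, 38, 45, 58, 71, 82, 89, 97, 108, 115, 123, 129, 137, 143, 154, 157, 164, 169, 175, 181, 185]

Fragments:
  [0,5): 5 bp
  [5,14): 9 bp
  [14,22): 8 bp
  [22,31): 9 bp
  [31,38): 7 bp
  [38,45): 7 bp
  [45,58): 13 bp
  [58,71): 13 bp
  [71,82): 11 bp
  [82,89): 7 bp
  [89,97): 8 bp
  [97,108): 11 bp
  [108,115): 7 bp
  [115,123): 8 bp
  [123,129): 6 bp
  [129,137): 8 bp
  [137,143): 6 bp
  [143,154): 11 bp
  [154,157): 3 bp
  [157,164): 7 bp
  [164,169): 5 bp
  [169,175): 6 bp
  [175,181): 6 bp
  [181,185): 4 bp
  [185,189): 4 bp

[3,4,4,5,5,6,6,6,6,7,7,7,7,7,8,8,8,8,9,9,11,11,11,13,13]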